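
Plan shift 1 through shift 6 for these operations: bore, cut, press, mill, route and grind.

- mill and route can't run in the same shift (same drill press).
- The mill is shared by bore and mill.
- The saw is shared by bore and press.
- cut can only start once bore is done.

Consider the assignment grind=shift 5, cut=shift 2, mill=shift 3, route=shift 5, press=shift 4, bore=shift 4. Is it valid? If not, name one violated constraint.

Invalid. cut can only start once bore is done.

mill and route can't run in the same shift (same drill press) — holds.
cut can only start once bore is done — violated.
The mill is shared by bore and mill — holds.
The saw is shared by bore and press — violated.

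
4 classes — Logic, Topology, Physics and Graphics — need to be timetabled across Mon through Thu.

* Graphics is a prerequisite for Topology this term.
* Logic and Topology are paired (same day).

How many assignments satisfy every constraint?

24

Splitting on Logic: it can be Tue (4), Wed (8), Thu (12). Listing each branch's schedules as (Topology, Physics, Graphics):
Logic=Tue: (Tue,Mon,Mon) (Tue,Tue,Mon) (Tue,Wed,Mon) (Tue,Thu,Mon) — 4.
Logic=Wed: (Wed,Mon,Mon) (Wed,Mon,Tue) (Wed,Tue,Mon) (Wed,Tue,Tue) (Wed,Wed,Mon) (Wed,Wed,Tue) (Wed,Thu,Mon) (Wed,Thu,Tue) — 8.
Logic=Thu: (Thu,Mon,Mon) (Thu,Mon,Tue) (Thu,Mon,Wed) (Thu,Tue,Mon) (Thu,Tue,Tue) (Thu,Tue,Wed) (Thu,Wed,Mon) (Thu,Wed,Tue) (Thu,Wed,Wed) (Thu,Thu,Mon) (Thu,Thu,Tue) (Thu,Thu,Wed) — 12.
Summing: 4 + 8 + 12 = 24.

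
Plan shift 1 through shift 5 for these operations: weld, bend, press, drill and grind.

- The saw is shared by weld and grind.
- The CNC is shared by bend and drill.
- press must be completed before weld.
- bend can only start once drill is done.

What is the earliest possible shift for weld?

Precedence pushes weld to at least shift 2.
weld at shift 2 is achievable: weld -> shift 2; bend -> shift 2; drill -> shift 1; press -> shift 1; grind -> shift 1.

shift 2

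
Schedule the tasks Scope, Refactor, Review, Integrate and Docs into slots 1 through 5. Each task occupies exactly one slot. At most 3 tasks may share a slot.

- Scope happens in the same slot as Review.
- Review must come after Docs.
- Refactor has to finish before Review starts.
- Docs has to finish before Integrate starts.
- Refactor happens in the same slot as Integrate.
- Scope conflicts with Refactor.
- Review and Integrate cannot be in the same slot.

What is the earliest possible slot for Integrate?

2

Precedence pushes Integrate to at least 2; Integrate must be in the same slot as Refactor, which can't be after 4, so Integrate is at most 4.
Integrate at 2 is achievable: Review=3; Integrate=2; Scope=3; Docs=1; Refactor=2.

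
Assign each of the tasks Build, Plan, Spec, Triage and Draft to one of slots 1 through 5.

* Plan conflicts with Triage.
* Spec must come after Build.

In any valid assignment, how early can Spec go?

2

Precedence pushes Spec to at least 2.
Spec at 2 is achievable: Triage -> 2; Plan -> 1; Build -> 1; Spec -> 2; Draft -> 1.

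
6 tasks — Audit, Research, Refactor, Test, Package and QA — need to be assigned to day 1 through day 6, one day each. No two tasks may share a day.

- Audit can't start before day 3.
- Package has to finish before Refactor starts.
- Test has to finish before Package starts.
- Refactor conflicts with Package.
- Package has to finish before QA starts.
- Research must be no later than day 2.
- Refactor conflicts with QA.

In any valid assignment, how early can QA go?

day 4

Precedence pushes QA to at least day 3.
QA at day 4 is achievable: Research -> day 1; QA -> day 4; Test -> day 2; Refactor -> day 6; Audit -> day 5; Package -> day 3.
Nothing earlier works — the conflict and capacity constraints rule out every day before day 4.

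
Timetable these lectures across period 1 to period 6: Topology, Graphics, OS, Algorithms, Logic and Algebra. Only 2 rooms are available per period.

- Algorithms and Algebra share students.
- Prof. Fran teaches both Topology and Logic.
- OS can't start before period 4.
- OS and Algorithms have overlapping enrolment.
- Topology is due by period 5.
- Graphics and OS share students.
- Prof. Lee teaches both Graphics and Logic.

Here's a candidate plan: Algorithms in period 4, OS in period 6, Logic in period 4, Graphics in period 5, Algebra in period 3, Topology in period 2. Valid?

Valid

Topology is due by period 5 — holds.
Prof. Lee teaches both Graphics and Logic — holds.
Prof. Fran teaches both Topology and Logic — holds.
Algorithms and Algebra share students — holds.
OS can't start before period 4 — holds.
Only 2 rooms are available per period — holds.
OS and Algorithms have overlapping enrolment — holds.
Graphics and OS share students — holds.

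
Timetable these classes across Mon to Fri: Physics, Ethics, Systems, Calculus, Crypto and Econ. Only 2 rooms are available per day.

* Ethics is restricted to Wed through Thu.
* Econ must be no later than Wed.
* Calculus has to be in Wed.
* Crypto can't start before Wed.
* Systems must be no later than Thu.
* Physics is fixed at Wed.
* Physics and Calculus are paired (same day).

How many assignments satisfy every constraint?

Splitting on Systems: it can be Mon (4), Tue (4), Thu (2). Listing each branch's schedules as (Physics, Ethics, Calculus, Crypto, Econ):
Systems=Mon: (Wed,Thu,Wed,Thu,Mon) (Wed,Thu,Wed,Thu,Tue) (Wed,Thu,Wed,Fri,Mon) (Wed,Thu,Wed,Fri,Tue) — 4.
Systems=Tue: (Wed,Thu,Wed,Thu,Mon) (Wed,Thu,Wed,Thu,Tue) (Wed,Thu,Wed,Fri,Mon) (Wed,Thu,Wed,Fri,Tue) — 4.
Systems=Thu: (Wed,Thu,Wed,Fri,Mon) (Wed,Thu,Wed,Fri,Tue) — 2.
Summing: 4 + 4 + 2 = 10.

10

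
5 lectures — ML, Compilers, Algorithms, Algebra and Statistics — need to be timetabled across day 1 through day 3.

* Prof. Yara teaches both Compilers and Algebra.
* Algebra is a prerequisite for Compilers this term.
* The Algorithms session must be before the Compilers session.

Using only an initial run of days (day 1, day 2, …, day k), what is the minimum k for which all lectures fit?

The precedence chain requires at least 2 distinct days.
2 works (last occupied day: day 2): for example Statistics in day 1, ML in day 1, Algebra in day 1, Algorithms in day 1, Compilers in day 2.

2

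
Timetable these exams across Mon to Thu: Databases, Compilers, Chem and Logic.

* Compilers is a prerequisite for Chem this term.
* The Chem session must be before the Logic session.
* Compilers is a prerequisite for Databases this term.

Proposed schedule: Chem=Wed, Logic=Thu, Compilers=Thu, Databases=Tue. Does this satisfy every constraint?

No — it violates: Compilers is a prerequisite for Databases this term

The Chem session must be before the Logic session — holds.
Compilers is a prerequisite for Databases this term — violated.
Compilers is a prerequisite for Chem this term — violated.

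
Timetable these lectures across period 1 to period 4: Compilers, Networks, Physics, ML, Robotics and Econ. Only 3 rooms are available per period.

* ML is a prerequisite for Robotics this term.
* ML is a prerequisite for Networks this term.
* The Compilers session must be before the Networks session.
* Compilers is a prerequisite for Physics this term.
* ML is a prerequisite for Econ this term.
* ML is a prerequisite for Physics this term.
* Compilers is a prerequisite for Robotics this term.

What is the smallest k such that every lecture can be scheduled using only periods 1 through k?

The precedence chain requires at least 2 distinct periods.
With at most 3 per period and 6 lectures, at least 2 periods are needed.
Could 2 periods be enough, i.e. nothing placed later than period 2? No: Physics must come after ML (at period 1 or later) → {period 2}; ML must come before Physics (at period 2 or earlier) → {period 1}; Robotics must come after Compilers (at period 1 or later) → {period 2}; Compilers must come before Robotics (at period 2 or earlier) → {period 1}; Econ must come after ML (at period 1 or later) → {period 2}; Networks must come after Compilers (at period 1 or later) → {period 2}; that puts Networks, Physics, Robotics and Econ all in period 2 — more than 3 per period.
So 2 periods is not enough.
3 works (last occupied period: period 3): for example Physics=period 2, Econ=period 3, Robotics=period 2, ML=period 1, Networks=period 2, Compilers=period 1.

3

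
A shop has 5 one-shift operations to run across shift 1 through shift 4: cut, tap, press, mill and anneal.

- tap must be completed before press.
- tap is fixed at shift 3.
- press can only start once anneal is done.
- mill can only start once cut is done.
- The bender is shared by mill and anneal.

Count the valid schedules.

Splitting on cut: it can be shift 1 (7), shift 2 (5), shift 3 (3). Listing each branch's schedules as (tap, press, mill, anneal) by shift number:
cut=shift 1: (3,4,2,1) (3,4,2,3) (3,4,3,1) (3,4,3,2) (3,4,4,1) (3,4,4,2) (3,4,4,3) — 7.
cut=shift 2: (3,4,3,1) (3,4,3,2) (3,4,4,1) (3,4,4,2) (3,4,4,3) — 5.
cut=shift 3: (3,4,4,1) (3,4,4,2) (3,4,4,3) — 3.
Summing: 7 + 5 + 3 = 15.

15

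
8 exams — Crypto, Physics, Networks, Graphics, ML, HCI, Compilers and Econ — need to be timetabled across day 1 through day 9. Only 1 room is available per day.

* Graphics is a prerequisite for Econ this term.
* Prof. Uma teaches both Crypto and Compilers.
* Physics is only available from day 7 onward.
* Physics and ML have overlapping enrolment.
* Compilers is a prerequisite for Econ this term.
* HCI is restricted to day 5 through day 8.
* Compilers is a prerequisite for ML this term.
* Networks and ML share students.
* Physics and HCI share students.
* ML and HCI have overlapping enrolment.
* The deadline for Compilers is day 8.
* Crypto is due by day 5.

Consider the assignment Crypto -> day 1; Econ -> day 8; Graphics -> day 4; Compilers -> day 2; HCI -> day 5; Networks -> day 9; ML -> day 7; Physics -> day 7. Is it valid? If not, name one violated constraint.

Invalid. Physics and ML have overlapping enrolment.

Networks and ML share students — holds.
Graphics is a prerequisite for Econ this term — holds.
Physics is only available from day 7 onward — holds.
Prof. Uma teaches both Crypto and Compilers — holds.
Compilers is a prerequisite for Econ this term — holds.
HCI is restricted to day 5 through day 8 — holds.
Only 1 room is available per day — violated.
Compilers is a prerequisite for ML this term — holds.
Crypto is due by day 5 — holds.
Physics and HCI share students — holds.
The deadline for Compilers is day 8 — holds.
Physics and ML have overlapping enrolment — violated.
ML and HCI have overlapping enrolment — holds.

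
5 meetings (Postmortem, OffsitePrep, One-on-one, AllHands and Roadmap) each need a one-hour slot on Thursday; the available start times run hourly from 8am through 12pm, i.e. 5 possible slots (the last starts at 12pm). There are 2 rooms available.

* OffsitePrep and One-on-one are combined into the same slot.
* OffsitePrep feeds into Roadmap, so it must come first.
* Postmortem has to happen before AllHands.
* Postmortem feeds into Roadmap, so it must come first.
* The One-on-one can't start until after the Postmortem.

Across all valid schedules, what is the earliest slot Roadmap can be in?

Precedence pushes Roadmap to at least 10am.
Roadmap at 10am is achievable: AllHands in 10am; Postmortem in 8am; OffsitePrep in 9am; One-on-one in 9am; Roadmap in 10am.

10am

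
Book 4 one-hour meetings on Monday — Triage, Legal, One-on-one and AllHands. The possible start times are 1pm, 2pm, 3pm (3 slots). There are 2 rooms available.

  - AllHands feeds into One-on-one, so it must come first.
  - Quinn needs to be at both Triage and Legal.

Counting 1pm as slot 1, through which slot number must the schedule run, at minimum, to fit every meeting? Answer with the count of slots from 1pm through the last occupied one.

The precedence chain requires at least 2 distinct slots.
With at most 2 per slot and 4 meetings, at least 2 slots are needed.
2 works (last occupied slot: 2pm): for example Legal in 2pm; Triage in 1pm; One-on-one in 2pm; AllHands in 1pm.

2 slots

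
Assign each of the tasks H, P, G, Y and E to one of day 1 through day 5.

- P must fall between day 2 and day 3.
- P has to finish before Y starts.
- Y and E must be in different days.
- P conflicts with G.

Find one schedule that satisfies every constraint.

G=day 1, Y=day 3, H=day 1, E=day 1, P=day 2

Checking: P(day 2) before Y(day 3); Y(day 3) != E(day 1); P(day 2) != G(day 1); P=day 2 in [day 2,day 3].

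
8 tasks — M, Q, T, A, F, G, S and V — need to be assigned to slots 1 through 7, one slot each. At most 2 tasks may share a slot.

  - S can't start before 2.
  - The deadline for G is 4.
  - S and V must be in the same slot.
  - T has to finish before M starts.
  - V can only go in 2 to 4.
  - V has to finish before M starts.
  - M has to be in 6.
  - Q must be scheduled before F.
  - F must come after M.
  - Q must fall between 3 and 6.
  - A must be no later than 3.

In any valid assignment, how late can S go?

S is available from 2; S must be in the same slot as V, which can't be after 4, so S is at most 4.
S at 4 is achievable: S=4; T=2; G=1; Q=3; F=7; M=6; V=4; A=1.

4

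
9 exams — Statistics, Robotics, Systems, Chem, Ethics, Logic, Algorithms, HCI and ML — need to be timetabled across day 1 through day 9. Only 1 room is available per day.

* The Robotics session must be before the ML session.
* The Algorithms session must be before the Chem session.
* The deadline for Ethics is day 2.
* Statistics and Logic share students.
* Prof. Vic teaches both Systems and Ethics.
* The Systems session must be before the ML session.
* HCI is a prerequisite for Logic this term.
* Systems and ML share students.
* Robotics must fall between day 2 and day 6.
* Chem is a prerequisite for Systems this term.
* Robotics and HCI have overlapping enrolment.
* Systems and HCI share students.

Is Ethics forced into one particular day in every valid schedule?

Ethics can be day 1 (e.g. ML in day 6; HCI in day 7; Algorithms in day 3; Systems in day 5; Chem in day 4; Robotics in day 2; Logic in day 8; Ethics in day 1; Statistics in day 9) or day 2 (e.g. Robotics in day 3; Systems in day 5; HCI in day 7; Logic in day 8; Algorithms in day 1; ML in day 6; Chem in day 4; Statistics in day 9; Ethics in day 2).

No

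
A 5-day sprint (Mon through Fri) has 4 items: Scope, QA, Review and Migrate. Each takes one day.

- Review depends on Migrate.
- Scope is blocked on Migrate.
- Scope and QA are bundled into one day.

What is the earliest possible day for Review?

Precedence pushes Review to at least Tue.
Review at Tue is achievable: Scope -> Tue; Migrate -> Mon; QA -> Tue; Review -> Tue.

Tue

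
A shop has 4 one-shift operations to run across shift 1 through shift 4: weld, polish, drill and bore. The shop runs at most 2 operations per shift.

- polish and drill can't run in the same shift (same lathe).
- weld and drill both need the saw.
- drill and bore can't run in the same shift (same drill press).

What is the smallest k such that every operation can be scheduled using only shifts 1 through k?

3 shifts

With at most 2 per shift and 4 operations, at least 2 shifts are needed.
Could 2 shifts be enough, i.e. nothing placed later than shift 2? drill could only be at {shift 1, shift 2}; try each:
- suppose drill is at shift 1; weld can't share with drill (shift 1) → {shift 2}; polish can't share with drill (shift 1) → {shift 2}; bore can't share with drill (shift 1) → {shift 2}; that puts weld, polish and bore all in shift 2 — more than 2 per shift.
- suppose drill is at shift 2; weld can't share with drill (shift 2) → {shift 1}; polish can't share with drill (shift 2) → {shift 1}; bore can't share with drill (shift 2) → {shift 1}; that puts weld, polish and bore all in shift 1 — more than 2 per shift.
Every option fails, so 2 shifts is not enough.
3 works (last occupied shift: shift 3): for example drill=shift 2, bore=shift 3, polish=shift 1, weld=shift 1.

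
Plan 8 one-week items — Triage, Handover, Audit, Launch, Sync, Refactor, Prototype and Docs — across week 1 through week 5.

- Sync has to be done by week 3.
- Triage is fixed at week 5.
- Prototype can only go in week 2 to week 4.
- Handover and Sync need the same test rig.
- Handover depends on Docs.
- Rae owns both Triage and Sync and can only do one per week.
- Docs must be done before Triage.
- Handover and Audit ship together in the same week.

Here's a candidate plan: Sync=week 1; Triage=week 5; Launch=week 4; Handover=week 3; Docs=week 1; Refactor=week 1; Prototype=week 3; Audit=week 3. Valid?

Rae owns both Triage and Sync and can only do one per week — holds.
Triage is fixed at week 5 — holds.
Prototype can only go in week 2 to week 4 — holds.
Docs must be done before Triage — holds.
Sync has to be done by week 3 — holds.
Handover depends on Docs — holds.
Handover and Audit ship together in the same week — holds.
Handover and Sync need the same test rig — holds.

Yes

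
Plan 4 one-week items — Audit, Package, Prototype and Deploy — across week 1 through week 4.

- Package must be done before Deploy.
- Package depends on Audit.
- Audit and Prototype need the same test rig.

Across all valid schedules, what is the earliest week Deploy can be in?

week 3

Precedence pushes Deploy to at least week 3.
Deploy at week 3 is achievable: Audit -> week 1, Prototype -> week 2, Package -> week 2, Deploy -> week 3.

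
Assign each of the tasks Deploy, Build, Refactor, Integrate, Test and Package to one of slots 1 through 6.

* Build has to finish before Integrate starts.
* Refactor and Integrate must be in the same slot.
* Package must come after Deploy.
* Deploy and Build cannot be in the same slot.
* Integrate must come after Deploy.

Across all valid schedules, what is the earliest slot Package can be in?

2

Precedence pushes Package to at least 2.
Package at 2 is achievable: Refactor -> 3; Deploy -> 1; Build -> 2; Package -> 2; Integrate -> 3; Test -> 1.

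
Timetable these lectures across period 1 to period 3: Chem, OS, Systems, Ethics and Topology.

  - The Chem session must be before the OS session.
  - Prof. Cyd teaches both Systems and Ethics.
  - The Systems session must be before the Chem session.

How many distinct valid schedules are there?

6

Splitting on Ethics: it can be period 2 (3), period 3 (3). Listing each branch's schedules as (Chem, OS, Systems, Topology) by period number:
Ethics=period 2: (2,3,1,1) (2,3,1,2) (2,3,1,3) — 3.
Ethics=period 3: (2,3,1,1) (2,3,1,2) (2,3,1,3) — 3.
Summing: 3 + 3 = 6.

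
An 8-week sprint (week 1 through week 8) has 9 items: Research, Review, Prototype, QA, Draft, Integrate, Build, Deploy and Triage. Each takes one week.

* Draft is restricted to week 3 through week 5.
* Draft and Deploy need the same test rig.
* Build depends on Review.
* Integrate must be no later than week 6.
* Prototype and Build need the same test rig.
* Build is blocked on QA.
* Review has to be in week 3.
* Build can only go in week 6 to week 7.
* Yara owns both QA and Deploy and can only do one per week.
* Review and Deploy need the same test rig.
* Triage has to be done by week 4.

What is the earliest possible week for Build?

Build is available from week 6; Build's own window allows nothing later than week 7.
Build at week 6 is achievable: Build=week 6, Integrate=week 1, QA=week 1, Deploy=week 2, Triage=week 1, Draft=week 3, Prototype=week 1, Research=week 1, Review=week 3.

week 6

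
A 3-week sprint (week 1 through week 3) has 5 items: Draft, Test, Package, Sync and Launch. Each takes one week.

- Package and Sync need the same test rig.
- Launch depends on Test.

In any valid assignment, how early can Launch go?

week 2

Precedence pushes Launch to at least week 2.
Launch at week 2 is achievable: Test=week 1, Draft=week 1, Package=week 1, Launch=week 2, Sync=week 2.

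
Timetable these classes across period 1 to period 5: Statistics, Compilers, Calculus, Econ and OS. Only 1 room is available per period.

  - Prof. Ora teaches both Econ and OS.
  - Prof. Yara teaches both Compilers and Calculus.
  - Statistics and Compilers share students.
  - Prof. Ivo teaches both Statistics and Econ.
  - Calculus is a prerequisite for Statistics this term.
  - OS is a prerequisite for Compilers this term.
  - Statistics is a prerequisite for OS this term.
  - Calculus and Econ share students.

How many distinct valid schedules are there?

5

Splitting on Statistics: it can be period 2 (3), period 3 (2). Listing each branch's schedules as (Compilers, Calculus, Econ, OS) by period number:
Statistics=period 2: (4,1,5,3) (5,1,3,4) (5,1,4,3) — 3.
Statistics=period 3: (5,1,2,4) (5,2,1,4) — 2.
Summing: 3 + 2 = 5.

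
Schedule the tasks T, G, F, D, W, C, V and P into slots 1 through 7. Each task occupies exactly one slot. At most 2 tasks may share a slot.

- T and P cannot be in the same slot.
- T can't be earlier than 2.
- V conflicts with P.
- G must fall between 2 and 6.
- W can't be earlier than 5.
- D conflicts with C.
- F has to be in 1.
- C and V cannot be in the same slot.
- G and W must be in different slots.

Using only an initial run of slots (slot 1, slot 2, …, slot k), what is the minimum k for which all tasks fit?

With at most 2 per slot and 8 tasks, at least 4 slots are needed.
W can't be placed before 5, so the schedule must run through at least slot 5.
5 works (last occupied slot: 5): for example F in 1; D in 1; C in 3; P in 3; V in 4; T in 2; W in 5; G in 2.

5 slots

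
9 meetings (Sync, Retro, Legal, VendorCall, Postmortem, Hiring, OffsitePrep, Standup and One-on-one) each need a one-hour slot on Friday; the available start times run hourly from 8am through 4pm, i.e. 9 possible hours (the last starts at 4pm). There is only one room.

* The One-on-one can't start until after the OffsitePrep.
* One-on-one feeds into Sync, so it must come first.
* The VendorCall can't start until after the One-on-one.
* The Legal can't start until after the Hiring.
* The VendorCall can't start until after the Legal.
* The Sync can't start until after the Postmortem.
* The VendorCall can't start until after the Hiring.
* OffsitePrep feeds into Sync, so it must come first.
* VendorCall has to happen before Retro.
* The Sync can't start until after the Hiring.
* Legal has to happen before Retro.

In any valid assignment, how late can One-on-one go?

Precedence pushes One-on-one to at least 9am; downstream work caps One-on-one at 2pm.
One-on-one at 1pm is achievable: Sync in 2pm, Standup in 12pm, One-on-one in 1pm, VendorCall in 3pm, OffsitePrep in 10am, Legal in 9am, Postmortem in 11am, Hiring in 8am, Retro in 4pm.
Nothing later works — the capacity limit rule out every hour after 1pm.

1pm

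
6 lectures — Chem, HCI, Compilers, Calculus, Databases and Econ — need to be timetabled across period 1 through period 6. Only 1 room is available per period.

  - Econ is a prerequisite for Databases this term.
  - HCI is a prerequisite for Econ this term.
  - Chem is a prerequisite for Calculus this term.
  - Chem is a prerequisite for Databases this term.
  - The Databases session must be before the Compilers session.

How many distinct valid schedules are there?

12

Splitting on Chem: it can be period 1 (5), period 2 (4), period 3 (3). Listing each branch's schedules as (HCI, Compilers, Calculus, Databases, Econ) by period number:
Chem=period 1: (2,5,6,4,3) (2,6,3,5,4) (2,6,4,5,3) (2,6,5,4,3) (3,6,2,5,4) — 5.
Chem=period 2: (1,5,6,4,3) (1,6,3,5,4) (1,6,4,5,3) (1,6,5,4,3) — 4.
Chem=period 3: (1,5,6,4,2) (1,6,4,5,2) (1,6,5,4,2) — 3.
Summing: 5 + 4 + 3 = 12.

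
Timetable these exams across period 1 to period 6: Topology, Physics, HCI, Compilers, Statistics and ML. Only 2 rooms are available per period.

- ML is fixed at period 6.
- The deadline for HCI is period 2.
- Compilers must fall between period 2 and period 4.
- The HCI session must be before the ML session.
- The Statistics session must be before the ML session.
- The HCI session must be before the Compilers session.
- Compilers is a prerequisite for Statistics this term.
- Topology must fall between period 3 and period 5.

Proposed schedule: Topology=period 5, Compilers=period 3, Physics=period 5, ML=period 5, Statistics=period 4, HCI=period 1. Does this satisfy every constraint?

No — it violates: ML is fixed at period 6

The HCI session must be before the ML session — holds.
Topology must fall between period 3 and period 5 — holds.
ML is fixed at period 6 — violated.
Compilers must fall between period 2 and period 4 — holds.
The Statistics session must be before the ML session — holds.
Only 2 rooms are available per period — violated.
The deadline for HCI is period 2 — holds.
The HCI session must be before the Compilers session — holds.
Compilers is a prerequisite for Statistics this term — holds.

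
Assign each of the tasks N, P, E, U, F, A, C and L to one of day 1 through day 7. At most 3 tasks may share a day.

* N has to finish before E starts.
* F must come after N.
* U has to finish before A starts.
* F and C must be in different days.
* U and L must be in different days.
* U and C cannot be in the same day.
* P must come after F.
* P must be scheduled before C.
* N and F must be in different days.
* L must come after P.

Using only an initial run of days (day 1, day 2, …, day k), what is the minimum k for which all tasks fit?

4 days

The precedence chain requires at least 4 distinct days.
With at most 3 per day and 8 tasks, at least 3 days are needed.
4 works (last occupied day: day 4): for example E in day 2; C in day 4; A in day 2; U in day 1; F in day 2; L in day 4; N in day 1; P in day 3.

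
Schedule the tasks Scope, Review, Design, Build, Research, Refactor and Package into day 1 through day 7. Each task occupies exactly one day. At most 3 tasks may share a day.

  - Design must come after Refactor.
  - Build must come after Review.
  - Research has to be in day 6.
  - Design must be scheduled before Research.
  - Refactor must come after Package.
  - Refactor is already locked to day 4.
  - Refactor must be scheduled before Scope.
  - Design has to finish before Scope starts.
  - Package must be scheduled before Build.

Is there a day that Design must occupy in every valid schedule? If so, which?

day 5

Refactor is fixed at day 4 and must come before Design, so Design is at least day 5.
Research is fixed at day 6 and must come after Design, so Design is at most day 5.
So Design must be day 5.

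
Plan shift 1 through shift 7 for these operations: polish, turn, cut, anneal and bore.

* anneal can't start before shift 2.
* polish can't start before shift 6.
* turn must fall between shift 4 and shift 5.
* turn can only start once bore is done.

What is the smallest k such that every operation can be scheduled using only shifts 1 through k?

The precedence chain requires at least 2 distinct shifts.
polish can't be placed before shift 6, so the schedule must run through at least shift 6.
6 works (last occupied shift: shift 6): for example turn in shift 4; cut in shift 1; bore in shift 1; anneal in shift 2; polish in shift 6.

6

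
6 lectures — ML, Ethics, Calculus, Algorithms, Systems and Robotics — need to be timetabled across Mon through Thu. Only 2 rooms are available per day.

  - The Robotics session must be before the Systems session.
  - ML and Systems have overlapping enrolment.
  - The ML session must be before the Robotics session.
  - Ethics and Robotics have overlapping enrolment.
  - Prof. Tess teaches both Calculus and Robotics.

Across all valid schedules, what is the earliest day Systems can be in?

Wed

Precedence pushes Systems to at least Wed.
Systems at Wed is achievable: ML=Mon; Robotics=Tue; Systems=Wed; Calculus=Wed; Ethics=Mon; Algorithms=Tue.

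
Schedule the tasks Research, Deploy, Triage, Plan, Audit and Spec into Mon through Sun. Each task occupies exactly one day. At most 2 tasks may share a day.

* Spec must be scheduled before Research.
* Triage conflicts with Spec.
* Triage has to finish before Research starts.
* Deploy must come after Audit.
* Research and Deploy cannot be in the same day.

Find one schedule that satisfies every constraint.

Plan -> Wed; Triage -> Mon; Audit -> Mon; Research -> Wed; Deploy -> Tue; Spec -> Tue

Checking: Audit(Mon) before Deploy(Tue); Spec(Tue) before Research(Wed); Triage(Mon) before Research(Wed); Triage(Mon) != Spec(Tue); Research(Wed) != Deploy(Tue); max 2 per day (cap 2).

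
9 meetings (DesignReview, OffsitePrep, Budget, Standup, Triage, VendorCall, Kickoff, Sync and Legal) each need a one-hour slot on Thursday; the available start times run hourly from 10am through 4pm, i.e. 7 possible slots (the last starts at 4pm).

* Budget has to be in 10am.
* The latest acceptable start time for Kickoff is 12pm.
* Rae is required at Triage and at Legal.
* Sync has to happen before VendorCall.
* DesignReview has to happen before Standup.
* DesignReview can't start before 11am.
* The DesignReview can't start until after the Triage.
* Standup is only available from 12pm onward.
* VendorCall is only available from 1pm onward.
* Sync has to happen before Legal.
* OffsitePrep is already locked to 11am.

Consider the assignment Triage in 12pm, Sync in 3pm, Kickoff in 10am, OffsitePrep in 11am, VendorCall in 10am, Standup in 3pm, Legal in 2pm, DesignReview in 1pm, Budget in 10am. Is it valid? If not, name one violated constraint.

The DesignReview can't start until after the Triage — holds.
Sync has to happen before VendorCall — violated.
VendorCall is only available from 1pm onward — violated.
DesignReview has to happen before Standup — holds.
OffsitePrep is already locked to 11am — holds.
Standup is only available from 12pm onward — holds.
Rae is required at Triage and at Legal — holds.
DesignReview can't start before 11am — holds.
The latest acceptable start time for Kickoff is 12pm — holds.
Sync has to happen before Legal — violated.
Budget has to be in 10am — holds.

No. Sync has to happen before VendorCall is not satisfied.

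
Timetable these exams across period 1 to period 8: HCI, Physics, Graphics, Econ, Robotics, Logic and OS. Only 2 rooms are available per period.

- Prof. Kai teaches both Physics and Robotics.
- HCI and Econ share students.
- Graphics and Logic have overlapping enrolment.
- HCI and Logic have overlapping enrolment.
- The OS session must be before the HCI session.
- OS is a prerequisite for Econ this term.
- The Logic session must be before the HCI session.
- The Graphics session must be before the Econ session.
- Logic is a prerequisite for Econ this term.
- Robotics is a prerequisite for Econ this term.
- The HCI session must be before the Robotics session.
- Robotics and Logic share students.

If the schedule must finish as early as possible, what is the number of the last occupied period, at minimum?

The precedence chain requires at least 4 distinct periods.
With at most 2 per period and 7 exams, at least 4 periods are needed.
4 works (last occupied period: period 4): for example Econ in period 4, HCI in period 2, Physics in period 4, OS in period 1, Logic in period 1, Robotics in period 3, Graphics in period 2.

4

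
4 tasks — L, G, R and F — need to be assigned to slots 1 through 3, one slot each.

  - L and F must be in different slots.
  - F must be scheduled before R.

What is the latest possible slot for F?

Downstream work caps F at 2.
F at 2 is achievable: F in 2, L in 1, G in 1, R in 3.

2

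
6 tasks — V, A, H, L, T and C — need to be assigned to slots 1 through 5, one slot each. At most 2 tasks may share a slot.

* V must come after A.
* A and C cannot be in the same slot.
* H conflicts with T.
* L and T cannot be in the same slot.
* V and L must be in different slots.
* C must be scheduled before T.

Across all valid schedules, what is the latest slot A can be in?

4

Downstream work caps A at 4.
A at 4 is achievable: C=1, H=1, T=2, A=4, L=3, V=5.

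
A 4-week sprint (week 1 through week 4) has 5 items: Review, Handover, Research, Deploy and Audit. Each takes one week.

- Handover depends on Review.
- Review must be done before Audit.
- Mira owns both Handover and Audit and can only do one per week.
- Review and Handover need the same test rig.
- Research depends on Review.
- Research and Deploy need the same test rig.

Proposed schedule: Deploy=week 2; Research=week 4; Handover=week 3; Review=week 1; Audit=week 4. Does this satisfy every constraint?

Yes

Review and Handover need the same test rig — holds.
Research depends on Review — holds.
Handover depends on Review — holds.
Research and Deploy need the same test rig — holds.
Mira owns both Handover and Audit and can only do one per week — holds.
Review must be done before Audit — holds.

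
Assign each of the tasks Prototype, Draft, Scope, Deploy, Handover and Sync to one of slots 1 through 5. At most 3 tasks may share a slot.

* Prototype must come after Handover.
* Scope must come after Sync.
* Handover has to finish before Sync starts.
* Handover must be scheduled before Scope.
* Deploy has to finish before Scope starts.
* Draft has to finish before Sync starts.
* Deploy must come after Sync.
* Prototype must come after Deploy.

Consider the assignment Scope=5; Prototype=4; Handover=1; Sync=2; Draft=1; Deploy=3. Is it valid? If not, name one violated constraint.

Yes, all constraints hold

Draft has to finish before Sync starts — holds.
Scope must come after Sync — holds.
Handover must be scheduled before Scope — holds.
Deploy must come after Sync — holds.
Handover has to finish before Sync starts — holds.
Deploy has to finish before Scope starts — holds.
Prototype must come after Deploy — holds.
Prototype must come after Handover — holds.
At most 3 tasks may share a slot — holds.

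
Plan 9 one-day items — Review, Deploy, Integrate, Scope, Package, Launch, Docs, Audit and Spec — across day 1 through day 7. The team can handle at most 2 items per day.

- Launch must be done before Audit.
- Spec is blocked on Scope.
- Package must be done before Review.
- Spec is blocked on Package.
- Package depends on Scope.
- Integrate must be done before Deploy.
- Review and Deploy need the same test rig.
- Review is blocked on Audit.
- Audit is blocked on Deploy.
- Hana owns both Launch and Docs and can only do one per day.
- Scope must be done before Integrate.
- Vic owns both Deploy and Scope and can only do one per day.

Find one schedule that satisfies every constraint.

Spec=day 3, Deploy=day 3, Review=day 5, Scope=day 1, Launch=day 1, Audit=day 4, Docs=day 4, Integrate=day 2, Package=day 2

Checking: Package(day 2) before Spec(day 3); Integrate(day 2) before Deploy(day 3); Launch(day 1) before Audit(day 4); Scope(day 1) before Spec(day 3); Deploy(day 3) before Audit(day 4); Audit(day 4) before Review(day 5); Scope(day 1) before Package(day 2); Package(day 2) before Review(day 5); Scope(day 1) before Integrate(day 2); Review(day 5) != Deploy(day 3); Launch(day 1) != Docs(day 4); Deploy(day 3) != Scope(day 1); max 2 per day (cap 2).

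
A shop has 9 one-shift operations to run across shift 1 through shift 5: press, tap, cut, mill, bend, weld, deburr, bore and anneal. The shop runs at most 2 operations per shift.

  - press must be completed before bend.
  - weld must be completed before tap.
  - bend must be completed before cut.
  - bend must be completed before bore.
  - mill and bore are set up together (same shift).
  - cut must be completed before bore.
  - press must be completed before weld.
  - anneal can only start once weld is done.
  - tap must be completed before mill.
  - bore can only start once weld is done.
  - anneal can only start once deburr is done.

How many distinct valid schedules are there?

Splitting on tap: it can be shift 3 (7), shift 4 (8). Listing each branch's schedules as (press, cut, mill, bend, weld, deburr, bore, anneal) by shift number:
tap=shift 3: (1,3,4,2,2,1,4,5) (1,3,5,2,2,1,5,4) (1,4,5,2,2,1,5,3) (1,4,5,2,2,1,5,4) (1,4,5,2,2,3,5,4) (1,4,5,3,2,1,5,4) (1,4,5,3,2,2,5,4) — 7.
tap=shift 4: (1,3,5,2,2,1,5,3) (1,3,5,2,2,1,5,4) (1,3,5,2,2,3,5,4) (1,3,5,2,3,1,5,4) (1,3,5,2,3,2,5,4) (1,4,5,2,2,1,5,3) (1,4,5,3,2,1,5,3) (1,4,5,3,2,2,5,3) — 8.
Summing: 7 + 8 = 15.

15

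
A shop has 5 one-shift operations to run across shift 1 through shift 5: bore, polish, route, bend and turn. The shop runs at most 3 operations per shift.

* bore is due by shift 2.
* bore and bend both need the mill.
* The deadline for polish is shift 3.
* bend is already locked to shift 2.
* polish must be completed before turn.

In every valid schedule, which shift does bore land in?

bore's window is shift 1–shift 2.
bend is fixed at shift 2, and bore can't share a shift with bend.
So bore must be shift 1.

shift 1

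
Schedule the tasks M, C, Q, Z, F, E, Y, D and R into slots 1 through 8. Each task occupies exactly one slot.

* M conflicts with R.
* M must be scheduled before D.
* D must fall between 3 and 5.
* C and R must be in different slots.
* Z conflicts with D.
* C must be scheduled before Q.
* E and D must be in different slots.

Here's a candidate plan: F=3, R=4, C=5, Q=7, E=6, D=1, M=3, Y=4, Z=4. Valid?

No. M must be scheduled before D is not satisfied.

M must be scheduled before D — violated.
Z conflicts with D — holds.
M conflicts with R — holds.
C and R must be in different slots — holds.
D must fall between 3 and 5 — violated.
C must be scheduled before Q — holds.
E and D must be in different slots — holds.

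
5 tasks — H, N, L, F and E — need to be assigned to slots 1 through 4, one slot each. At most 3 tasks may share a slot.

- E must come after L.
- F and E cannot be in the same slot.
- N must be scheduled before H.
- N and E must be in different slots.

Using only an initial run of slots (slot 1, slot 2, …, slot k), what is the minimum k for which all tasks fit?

The precedence chain requires at least 2 distinct slots.
With at most 3 per slot and 5 tasks, at least 2 slots are needed.
2 works (last occupied slot: 2): for example F in 1, N in 1, L in 1, E in 2, H in 2.

2 slots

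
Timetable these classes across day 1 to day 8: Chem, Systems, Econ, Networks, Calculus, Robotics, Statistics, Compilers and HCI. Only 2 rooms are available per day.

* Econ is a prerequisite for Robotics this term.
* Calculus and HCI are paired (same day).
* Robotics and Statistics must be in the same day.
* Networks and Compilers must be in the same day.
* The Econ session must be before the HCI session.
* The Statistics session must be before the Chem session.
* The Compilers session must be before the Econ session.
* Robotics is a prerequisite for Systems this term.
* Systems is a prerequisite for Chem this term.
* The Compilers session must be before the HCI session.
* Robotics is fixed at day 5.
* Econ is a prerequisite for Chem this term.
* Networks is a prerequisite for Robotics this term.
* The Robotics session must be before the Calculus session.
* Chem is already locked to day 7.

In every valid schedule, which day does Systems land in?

day 6

Robotics is fixed at day 5 and must come before Systems, so Systems is at least day 6.
Chem is fixed at day 7 and must come after Systems, so Systems is at most day 6.
So Systems must be day 6.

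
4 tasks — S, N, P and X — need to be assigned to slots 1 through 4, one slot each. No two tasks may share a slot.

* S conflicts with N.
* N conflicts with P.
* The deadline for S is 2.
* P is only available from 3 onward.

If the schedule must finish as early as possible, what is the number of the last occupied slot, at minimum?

4

With at most 1 per slot and 4 tasks, at least 4 slots are needed.
P can't be placed before 3, so the schedule must run through at least slot 3.
4 works (last occupied slot: 4): for example S in 1, X in 4, P in 3, N in 2.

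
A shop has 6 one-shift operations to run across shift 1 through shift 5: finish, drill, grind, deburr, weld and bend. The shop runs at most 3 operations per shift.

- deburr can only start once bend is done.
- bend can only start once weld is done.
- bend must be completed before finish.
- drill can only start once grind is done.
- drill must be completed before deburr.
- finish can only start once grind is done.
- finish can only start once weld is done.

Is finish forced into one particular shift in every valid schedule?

No

finish can be shift 3 (e.g. finish -> shift 3, drill -> shift 2, bend -> shift 2, deburr -> shift 3, weld -> shift 1, grind -> shift 1) or shift 4 (e.g. weld=shift 1, grind=shift 1, finish=shift 4, bend=shift 2, deburr=shift 3, drill=shift 2).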